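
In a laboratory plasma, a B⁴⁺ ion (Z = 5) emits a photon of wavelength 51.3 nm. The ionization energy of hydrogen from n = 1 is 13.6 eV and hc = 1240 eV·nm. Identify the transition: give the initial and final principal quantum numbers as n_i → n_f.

n_i = 5, n_f = 3

The photon energy is ΔE = hc/λ = 1240 / 51.3 = 24.17 eV.
With Z = 5, ΔE = 340.0 × (1/n_f² − 1/n_i²), so 1/n_f² − 1/n_i² = 0.07109.
Trying n_f = 3 gives 1/n_i² = 0.04002, i.e. n_i ≈ 5; this pair matches.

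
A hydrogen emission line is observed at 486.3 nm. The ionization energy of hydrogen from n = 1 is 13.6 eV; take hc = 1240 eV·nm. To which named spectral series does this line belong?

ΔE = 1240/486.3 = 2.550 eV.
This matches 13.6 × (1/2² − 1/4²), so n_f = 2: the Balmer series.

Balmer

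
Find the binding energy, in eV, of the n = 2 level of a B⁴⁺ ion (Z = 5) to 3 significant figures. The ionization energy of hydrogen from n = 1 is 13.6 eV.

85.0 eV

E_n = −13.6 Z²/n² = −340.0/n² eV for Z = 5.
E_2 = −340.0/4 = −85.0 eV, so ionization (to E = 0) requires 85.0 eV.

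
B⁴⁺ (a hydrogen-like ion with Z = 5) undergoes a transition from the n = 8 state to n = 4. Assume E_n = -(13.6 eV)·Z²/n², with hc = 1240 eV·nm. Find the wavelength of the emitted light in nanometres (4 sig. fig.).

77.80 nm

For Z = 5 the level energies scale as Z², so the effective Rydberg energy is 13.6 × 25 = 340.0 eV.
ΔE = 340.0 × (1/4² − 1/8²) = 340.0 × 0.04688 = 15.94 eV.
λ = hc/ΔE = 1240 / 15.94 = 77.80 nm.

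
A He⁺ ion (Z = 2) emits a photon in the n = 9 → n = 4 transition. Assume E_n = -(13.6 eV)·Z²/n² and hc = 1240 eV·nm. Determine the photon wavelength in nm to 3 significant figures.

For Z = 2 the level energies scale as Z², so the effective Rydberg energy is 13.6 × 4 = 54.40 eV.
ΔE = 54.40 × (1/4² − 1/9²) = 54.40 × 0.05015 = 2.728 eV.
λ = hc/ΔE = 1240 / 2.728 = 454 nm.

454 nm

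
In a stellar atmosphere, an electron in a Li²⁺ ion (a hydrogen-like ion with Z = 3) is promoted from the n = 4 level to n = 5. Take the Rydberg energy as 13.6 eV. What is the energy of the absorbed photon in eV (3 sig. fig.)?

The Bohr energies scale as Z², so for Z = 3: E_n = −122.4/n² eV.
E_5 = −122.4/25 = −4.896 eV and E_4 = −122.4/16 = −7.650 eV.
The photon energy is |E_5 − E_4| = 2.75 eV.

2.75 eV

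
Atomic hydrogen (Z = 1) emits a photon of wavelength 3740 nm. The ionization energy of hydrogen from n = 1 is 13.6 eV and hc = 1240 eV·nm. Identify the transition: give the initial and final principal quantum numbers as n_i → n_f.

The photon energy is ΔE = hc/λ = 1240 / 3740 = 0.3316 eV.
With Z = 1, ΔE = 13.60 × (1/n_f² − 1/n_i²), so 1/n_f² − 1/n_i² = 0.02438.
Trying n_f = 5 gives 1/n_i² = 0.01562, i.e. n_i ≈ 8; this pair matches.

n_i = 8, n_f = 5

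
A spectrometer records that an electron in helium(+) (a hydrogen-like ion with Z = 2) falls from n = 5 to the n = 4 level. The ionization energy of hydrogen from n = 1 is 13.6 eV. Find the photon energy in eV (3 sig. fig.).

The Bohr energies scale as Z², so for Z = 2: E_n = −54.40/n² eV.
E_5 = −54.40/25 = −2.176 eV and E_4 = −54.40/16 = −3.400 eV.
The photon energy is |E_5 − E_4| = 1.22 eV.

1.22 eV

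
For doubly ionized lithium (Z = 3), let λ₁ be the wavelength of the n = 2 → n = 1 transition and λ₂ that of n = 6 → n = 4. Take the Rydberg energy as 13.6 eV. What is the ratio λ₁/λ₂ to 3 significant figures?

λ ∝ 1/ΔE ∝ 1/(1/n_f² − 1/n_i²), and the Z² and hc factors cancel in the ratio.
λ₁/λ₂ = (1/4² − 1/6²)/(1/1² − 1/2²) = 0.03472/0.7500 = 0.0463.

0.0463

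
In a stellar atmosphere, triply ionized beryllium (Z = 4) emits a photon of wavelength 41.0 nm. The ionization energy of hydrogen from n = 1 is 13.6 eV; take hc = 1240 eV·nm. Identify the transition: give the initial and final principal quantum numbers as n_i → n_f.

n_i = 3, n_f = 2

The photon energy is ΔE = hc/λ = 1240 / 41.0 = 30.24 eV.
With Z = 4, ΔE = 217.6 × (1/n_f² − 1/n_i²), so 1/n_f² − 1/n_i² = 0.1390.
Trying n_f = 2 gives 1/n_i² = 0.1110, i.e. n_i ≈ 3; this pair matches.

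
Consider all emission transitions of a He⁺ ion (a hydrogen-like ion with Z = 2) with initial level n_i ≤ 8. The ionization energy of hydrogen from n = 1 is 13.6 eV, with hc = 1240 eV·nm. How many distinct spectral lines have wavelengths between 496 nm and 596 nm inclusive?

Enumerate all n_i → n_f pairs with 1 ≤ n_f < n_i ≤ 8 and compute λ = 1240 / [13.6·4·(1/n_f² − 1/n_i²)].
Lines falling in [496, 596] nm: 7→4 (541.5 nm).

1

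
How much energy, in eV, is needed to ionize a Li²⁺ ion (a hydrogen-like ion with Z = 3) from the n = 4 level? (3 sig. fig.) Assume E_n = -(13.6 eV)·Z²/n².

E_n = −13.6 Z²/n² = −122.4/n² eV for Z = 3.
E_4 = −122.4/16 = −7.65 eV, so ionization (to E = 0) requires 7.65 eV.

7.65 eV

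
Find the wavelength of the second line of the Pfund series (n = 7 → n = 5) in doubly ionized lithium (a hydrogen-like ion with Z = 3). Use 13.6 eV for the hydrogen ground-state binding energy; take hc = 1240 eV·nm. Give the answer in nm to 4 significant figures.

517.1 nm

The Pfund series terminates on n_f = 5; the second line has n_i = 5+2 = 7.
ΔE = 122.4 × (1/5² − 1/7²) = 2.398 eV.
λ = 1240 / 2.398 = 517.1 nm.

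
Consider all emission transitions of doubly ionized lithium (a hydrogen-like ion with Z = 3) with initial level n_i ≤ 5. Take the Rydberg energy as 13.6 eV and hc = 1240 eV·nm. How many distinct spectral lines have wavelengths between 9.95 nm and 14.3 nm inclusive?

4

Enumerate all n_i → n_f pairs with 1 ≤ n_f < n_i ≤ 5 and compute λ = 1240 / [13.6·9·(1/n_f² − 1/n_i²)].
Lines falling in [9.95, 14.3] nm: 5→1 (10.55 nm), 4→1 (10.81 nm), 3→1 (11.40 nm), 2→1 (13.51 nm).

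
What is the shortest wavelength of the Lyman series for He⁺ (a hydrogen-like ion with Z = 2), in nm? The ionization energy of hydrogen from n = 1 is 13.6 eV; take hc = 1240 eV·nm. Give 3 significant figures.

22.8 nm

The Lyman series has lower level n_f = 1; the series limit corresponds to n_i → ∞.
ΔE_max = 13.6 × 4 / 1² = 54.40 eV.
λ_min = 1240 / 54.40 = 22.8 nm.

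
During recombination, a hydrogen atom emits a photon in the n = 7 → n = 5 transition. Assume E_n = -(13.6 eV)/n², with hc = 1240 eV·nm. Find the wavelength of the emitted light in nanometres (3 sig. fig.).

4650 nm

ΔE = 13.60 × (1/5² − 1/7²) = 13.60 × 0.01959 = 0.2664 eV.
λ = hc/ΔE = 1240 / 0.2664 = 4650 nm.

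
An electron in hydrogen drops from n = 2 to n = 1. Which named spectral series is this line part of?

Lyman

The series is set by the lower level: n_f = 1 is the Lyman series.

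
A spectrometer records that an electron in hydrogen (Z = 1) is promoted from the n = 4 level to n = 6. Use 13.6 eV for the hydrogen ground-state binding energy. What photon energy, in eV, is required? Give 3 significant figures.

E_6 = −13.60/36 = −0.3778 eV and E_4 = −13.60/16 = −0.8500 eV.
The photon energy is |E_6 − E_4| = 0.472 eV.

0.472 eV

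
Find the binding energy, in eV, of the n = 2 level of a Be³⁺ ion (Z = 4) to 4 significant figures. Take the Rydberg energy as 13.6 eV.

54.40 eV

E_n = −13.6 Z²/n² = −217.6/n² eV for Z = 4.
E_2 = −217.6/4 = −54.40 eV, so ionization (to E = 0) requires 54.40 eV.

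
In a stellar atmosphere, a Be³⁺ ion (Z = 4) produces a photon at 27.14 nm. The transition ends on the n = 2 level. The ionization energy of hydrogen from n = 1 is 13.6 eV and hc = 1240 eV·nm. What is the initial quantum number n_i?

n_i = 5

The photon energy is ΔE = hc/λ = 1240 / 27.14 = 45.69 eV.
With Z = 4, ΔE = 217.6 × (1/n_f² − 1/n_i²), so 1/n_f² − 1/n_i² = 0.2100.
With n_f = 2: 1/n_i² = 1/4 − 0.2100 = 0.04003, so n_i ≈ 5.00.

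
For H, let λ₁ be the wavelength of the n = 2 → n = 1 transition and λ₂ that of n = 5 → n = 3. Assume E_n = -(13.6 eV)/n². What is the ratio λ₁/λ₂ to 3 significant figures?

λ ∝ 1/ΔE ∝ 1/(1/n_f² − 1/n_i²), and the Z² and hc factors cancel in the ratio.
λ₁/λ₂ = (1/3² − 1/5²)/(1/1² − 1/2²) = 0.07111/0.7500 = 0.0948.

0.0948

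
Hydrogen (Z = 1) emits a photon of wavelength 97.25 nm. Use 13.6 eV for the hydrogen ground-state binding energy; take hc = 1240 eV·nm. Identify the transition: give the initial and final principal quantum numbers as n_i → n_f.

The photon energy is ΔE = hc/λ = 1240 / 97.25 = 12.75 eV.
With Z = 1, ΔE = 13.60 × (1/n_f² − 1/n_i²), so 1/n_f² − 1/n_i² = 0.9375.
Trying n_f = 1 gives 1/n_i² = 0.06245, i.e. n_i ≈ 4; this pair matches.

n_i = 4, n_f = 1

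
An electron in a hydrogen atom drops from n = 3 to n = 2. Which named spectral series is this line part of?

Balmer

The series is set by the lower level: n_f = 2 is the Balmer series.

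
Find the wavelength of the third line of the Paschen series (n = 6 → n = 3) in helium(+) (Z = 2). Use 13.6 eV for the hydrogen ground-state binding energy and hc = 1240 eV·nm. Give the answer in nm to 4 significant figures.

The Paschen series terminates on n_f = 3; the third line has n_i = 3+3 = 6.
ΔE = 54.40 × (1/3² − 1/6²) = 4.533 eV.
λ = 1240 / 4.533 = 273.5 nm.

273.5 nm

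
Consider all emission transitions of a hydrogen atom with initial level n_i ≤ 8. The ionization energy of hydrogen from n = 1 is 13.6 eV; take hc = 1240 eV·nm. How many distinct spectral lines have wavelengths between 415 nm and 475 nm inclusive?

1

Enumerate all n_i → n_f pairs with 1 ≤ n_f < n_i ≤ 8 and compute λ = 1240 / [13.6·1·(1/n_f² − 1/n_i²)].
Lines falling in [415, 475] nm: 5→2 (434.2 nm).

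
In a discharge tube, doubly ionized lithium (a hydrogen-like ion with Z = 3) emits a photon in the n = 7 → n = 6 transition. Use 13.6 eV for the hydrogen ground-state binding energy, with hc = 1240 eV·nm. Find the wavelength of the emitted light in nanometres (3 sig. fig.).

For Z = 3 the level energies scale as Z², so the effective Rydberg energy is 13.6 × 9 = 122.4 eV.
ΔE = 122.4 × (1/6² − 1/7²) = 122.4 × 0.007370 = 0.9020 eV.
λ = hc/ΔE = 1240 / 0.9020 = 1370 nm.

1370 nm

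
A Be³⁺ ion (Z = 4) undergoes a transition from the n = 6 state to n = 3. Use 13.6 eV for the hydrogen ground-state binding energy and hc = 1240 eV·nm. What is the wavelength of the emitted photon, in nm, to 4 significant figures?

For Z = 4 the level energies scale as Z², so the effective Rydberg energy is 13.6 × 16 = 217.6 eV.
ΔE = 217.6 × (1/3² − 1/6²) = 217.6 × 0.08333 = 18.13 eV.
λ = hc/ΔE = 1240 / 18.13 = 68.38 nm.

68.38 nm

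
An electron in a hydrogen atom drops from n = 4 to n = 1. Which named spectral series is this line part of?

The series is set by the lower level: n_f = 1 is the Lyman series.

Lyman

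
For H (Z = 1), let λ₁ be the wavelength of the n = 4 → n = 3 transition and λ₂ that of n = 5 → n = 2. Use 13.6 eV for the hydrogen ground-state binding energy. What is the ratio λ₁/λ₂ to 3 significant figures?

λ ∝ 1/ΔE ∝ 1/(1/n_f² − 1/n_i²), and the Z² and hc factors cancel in the ratio.
λ₁/λ₂ = (1/2² − 1/5²)/(1/3² − 1/4²) = 0.2100/0.04861 = 4.32.

4.32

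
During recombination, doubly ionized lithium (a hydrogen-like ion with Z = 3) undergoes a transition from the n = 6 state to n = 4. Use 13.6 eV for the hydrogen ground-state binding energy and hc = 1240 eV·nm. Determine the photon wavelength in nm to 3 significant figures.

For Z = 3 the level energies scale as Z², so the effective Rydberg energy is 13.6 × 9 = 122.4 eV.
ΔE = 122.4 × (1/4² − 1/6²) = 122.4 × 0.03472 = 4.250 eV.
λ = hc/ΔE = 1240 / 4.250 = 292 nm.

292 nm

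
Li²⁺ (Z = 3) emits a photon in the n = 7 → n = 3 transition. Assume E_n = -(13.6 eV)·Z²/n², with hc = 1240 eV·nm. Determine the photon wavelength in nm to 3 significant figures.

For Z = 3 the level energies scale as Z², so the effective Rydberg energy is 13.6 × 9 = 122.4 eV.
ΔE = 122.4 × (1/3² − 1/7²) = 122.4 × 0.09070 = 11.10 eV.
λ = hc/ΔE = 1240 / 11.10 = 112 nm.

112 nm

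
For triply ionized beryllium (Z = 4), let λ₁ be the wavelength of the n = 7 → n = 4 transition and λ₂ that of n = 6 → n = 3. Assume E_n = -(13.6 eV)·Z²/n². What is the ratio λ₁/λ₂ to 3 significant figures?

λ ∝ 1/ΔE ∝ 1/(1/n_f² − 1/n_i²), and the Z² and hc factors cancel in the ratio.
λ₁/λ₂ = (1/3² − 1/6²)/(1/4² − 1/7²) = 0.08333/0.04209 = 1.98.

1.98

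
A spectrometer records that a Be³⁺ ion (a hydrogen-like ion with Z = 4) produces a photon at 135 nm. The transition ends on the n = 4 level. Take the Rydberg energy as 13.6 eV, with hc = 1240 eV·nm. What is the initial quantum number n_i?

The photon energy is ΔE = hc/λ = 1240 / 135 = 9.185 eV.
With Z = 4, ΔE = 217.6 × (1/n_f² − 1/n_i²), so 1/n_f² − 1/n_i² = 0.04221.
With n_f = 4: 1/n_i² = 1/16 − 0.04221 = 0.02029, so n_i ≈ 7.02.

n_i = 7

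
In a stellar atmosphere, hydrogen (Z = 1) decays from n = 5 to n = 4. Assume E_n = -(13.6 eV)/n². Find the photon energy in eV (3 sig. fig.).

E_5 = −13.60/25 = −0.5440 eV and E_4 = −13.60/16 = −0.8500 eV.
The photon energy is |E_5 − E_4| = 0.306 eV.

0.306 eV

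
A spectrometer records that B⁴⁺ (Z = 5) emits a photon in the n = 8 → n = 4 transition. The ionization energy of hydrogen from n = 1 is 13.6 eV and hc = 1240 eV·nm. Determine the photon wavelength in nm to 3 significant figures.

77.8 nm

For Z = 5 the level energies scale as Z², so the effective Rydberg energy is 13.6 × 25 = 340.0 eV.
ΔE = 340.0 × (1/4² − 1/8²) = 340.0 × 0.04688 = 15.94 eV.
λ = hc/ΔE = 1240 / 15.94 = 77.8 nm.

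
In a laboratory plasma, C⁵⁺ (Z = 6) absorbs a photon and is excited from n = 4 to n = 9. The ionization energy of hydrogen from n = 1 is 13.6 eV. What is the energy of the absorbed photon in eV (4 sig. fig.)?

24.56 eV

The Bohr energies scale as Z², so for Z = 6: E_n = −489.6/n² eV.
E_9 = −489.6/81 = −6.044 eV and E_4 = −489.6/16 = −30.60 eV.
The photon energy is |E_9 − E_4| = 24.56 eV.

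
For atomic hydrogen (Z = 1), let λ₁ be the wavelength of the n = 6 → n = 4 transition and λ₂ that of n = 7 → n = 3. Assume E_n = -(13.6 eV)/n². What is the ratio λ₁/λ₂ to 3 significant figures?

λ ∝ 1/ΔE ∝ 1/(1/n_f² − 1/n_i²), and the Z² and hc factors cancel in the ratio.
λ₁/λ₂ = (1/3² − 1/7²)/(1/4² − 1/6²) = 0.09070/0.03472 = 2.61.

2.61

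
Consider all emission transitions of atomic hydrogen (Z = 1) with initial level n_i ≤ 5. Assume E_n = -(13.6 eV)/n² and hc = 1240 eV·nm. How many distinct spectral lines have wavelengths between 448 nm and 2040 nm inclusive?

4

Enumerate all n_i → n_f pairs with 1 ≤ n_f < n_i ≤ 5 and compute λ = 1240 / [13.6·1·(1/n_f² − 1/n_i²)].
Lines falling in [448, 2040] nm: 4→2 (486.3 nm), 3→2 (656.5 nm), 5→3 (1282 nm), 4→3 (1876 nm).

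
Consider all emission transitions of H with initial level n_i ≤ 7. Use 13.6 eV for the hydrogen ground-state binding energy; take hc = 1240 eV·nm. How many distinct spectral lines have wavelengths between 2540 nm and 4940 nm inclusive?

Enumerate all n_i → n_f pairs with 1 ≤ n_f < n_i ≤ 7 and compute λ = 1240 / [13.6·1·(1/n_f² − 1/n_i²)].
Lines falling in [2540, 4940] nm: 6→4 (2626 nm), 5→4 (4052 nm), 7→5 (4654 nm).

3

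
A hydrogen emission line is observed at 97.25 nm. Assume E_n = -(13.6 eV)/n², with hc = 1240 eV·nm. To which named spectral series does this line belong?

Lyman

ΔE = 1240/97.25 = 12.75 eV.
This matches 13.6 × (1/1² − 1/4²), so n_f = 1: the Lyman series.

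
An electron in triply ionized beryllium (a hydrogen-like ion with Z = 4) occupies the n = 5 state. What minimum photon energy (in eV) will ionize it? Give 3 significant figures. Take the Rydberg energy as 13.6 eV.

8.70 eV

E_n = −13.6 Z²/n² = −217.6/n² eV for Z = 4.
E_5 = −217.6/25 = −8.70 eV, so ionization (to E = 0) requires 8.70 eV.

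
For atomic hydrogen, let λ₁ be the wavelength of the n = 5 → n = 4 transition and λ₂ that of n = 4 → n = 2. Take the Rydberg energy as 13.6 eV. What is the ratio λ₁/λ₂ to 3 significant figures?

8.33

λ ∝ 1/ΔE ∝ 1/(1/n_f² − 1/n_i²), and the Z² and hc factors cancel in the ratio.
λ₁/λ₂ = (1/2² − 1/4²)/(1/4² − 1/5²) = 0.1875/0.02250 = 8.33.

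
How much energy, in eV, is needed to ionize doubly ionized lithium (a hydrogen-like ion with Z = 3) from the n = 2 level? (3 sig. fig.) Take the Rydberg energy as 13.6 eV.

30.6 eV

E_n = −13.6 Z²/n² = −122.4/n² eV for Z = 3.
E_2 = −122.4/4 = −30.6 eV, so ionization (to E = 0) requires 30.6 eV.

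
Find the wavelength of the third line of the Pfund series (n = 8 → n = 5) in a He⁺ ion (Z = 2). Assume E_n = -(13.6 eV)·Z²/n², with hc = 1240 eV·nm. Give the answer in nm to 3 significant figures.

The Pfund series terminates on n_f = 5; the third line has n_i = 5+3 = 8.
ΔE = 54.40 × (1/5² − 1/8²) = 1.326 eV.
λ = 1240 / 1.326 = 935 nm.

935 nm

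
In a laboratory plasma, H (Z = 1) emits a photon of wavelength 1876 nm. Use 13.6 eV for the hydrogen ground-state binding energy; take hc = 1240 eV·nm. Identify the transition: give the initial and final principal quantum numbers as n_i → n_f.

n_i = 4, n_f = 3

The photon energy is ΔE = hc/λ = 1240 / 1876 = 0.6610 eV.
With Z = 1, ΔE = 13.60 × (1/n_f² − 1/n_i²), so 1/n_f² − 1/n_i² = 0.04860.
Trying n_f = 3 gives 1/n_i² = 0.06251, i.e. n_i ≈ 4; this pair matches.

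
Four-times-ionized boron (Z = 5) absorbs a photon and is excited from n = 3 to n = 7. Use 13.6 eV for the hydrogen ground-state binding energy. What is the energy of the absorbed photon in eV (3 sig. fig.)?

30.8 eV

The Bohr energies scale as Z², so for Z = 5: E_n = −340.0/n² eV.
E_7 = −340.0/49 = −6.939 eV and E_3 = −340.0/9 = −37.78 eV.
The photon energy is |E_7 − E_3| = 30.8 eV.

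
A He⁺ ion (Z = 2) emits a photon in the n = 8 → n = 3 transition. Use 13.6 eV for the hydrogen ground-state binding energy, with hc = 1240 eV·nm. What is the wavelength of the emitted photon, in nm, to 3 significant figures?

239 nm

For Z = 2 the level energies scale as Z², so the effective Rydberg energy is 13.6 × 4 = 54.40 eV.
ΔE = 54.40 × (1/3² − 1/8²) = 54.40 × 0.09549 = 5.194 eV.
λ = hc/ΔE = 1240 / 5.194 = 239 nm.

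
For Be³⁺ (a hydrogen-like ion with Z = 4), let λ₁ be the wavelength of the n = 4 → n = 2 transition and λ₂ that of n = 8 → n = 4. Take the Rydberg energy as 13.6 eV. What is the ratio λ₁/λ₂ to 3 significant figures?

0.250

λ ∝ 1/ΔE ∝ 1/(1/n_f² − 1/n_i²), and the Z² and hc factors cancel in the ratio.
λ₁/λ₂ = (1/4² − 1/8²)/(1/2² − 1/4²) = 0.04688/0.1875 = 0.250.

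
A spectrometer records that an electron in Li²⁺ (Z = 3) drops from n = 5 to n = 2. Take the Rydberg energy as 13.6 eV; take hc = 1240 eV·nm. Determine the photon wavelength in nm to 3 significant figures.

48.2 nm

For Z = 3 the level energies scale as Z², so the effective Rydberg energy is 13.6 × 9 = 122.4 eV.
ΔE = 122.4 × (1/2² − 1/5²) = 122.4 × 0.2100 = 25.70 eV.
λ = hc/ΔE = 1240 / 25.70 = 48.2 nm.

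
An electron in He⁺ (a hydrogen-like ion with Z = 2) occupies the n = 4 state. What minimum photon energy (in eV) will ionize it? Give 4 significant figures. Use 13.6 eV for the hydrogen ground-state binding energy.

E_n = −13.6 Z²/n² = −54.40/n² eV for Z = 2.
E_4 = −54.40/16 = −3.400 eV, so ionization (to E = 0) requires 3.400 eV.

3.400 eV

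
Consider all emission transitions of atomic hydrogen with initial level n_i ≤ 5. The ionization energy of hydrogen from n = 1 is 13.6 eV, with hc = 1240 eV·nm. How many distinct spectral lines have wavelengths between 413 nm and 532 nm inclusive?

2

Enumerate all n_i → n_f pairs with 1 ≤ n_f < n_i ≤ 5 and compute λ = 1240 / [13.6·1·(1/n_f² − 1/n_i²)].
Lines falling in [413, 532] nm: 5→2 (434.2 nm), 4→2 (486.3 nm).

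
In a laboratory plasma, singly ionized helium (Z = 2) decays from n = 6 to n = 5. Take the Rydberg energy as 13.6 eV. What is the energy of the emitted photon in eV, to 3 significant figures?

The Bohr energies scale as Z², so for Z = 2: E_n = −54.40/n² eV.
E_6 = −54.40/36 = −1.511 eV and E_5 = −54.40/25 = −2.176 eV.
The photon energy is |E_6 − E_5| = 0.665 eV.

0.665 eV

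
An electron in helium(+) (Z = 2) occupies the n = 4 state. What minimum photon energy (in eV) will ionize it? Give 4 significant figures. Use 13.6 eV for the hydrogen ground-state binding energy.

E_n = −13.6 Z²/n² = −54.40/n² eV for Z = 2.
E_4 = −54.40/16 = −3.400 eV, so ionization (to E = 0) requires 3.400 eV.

3.400 eV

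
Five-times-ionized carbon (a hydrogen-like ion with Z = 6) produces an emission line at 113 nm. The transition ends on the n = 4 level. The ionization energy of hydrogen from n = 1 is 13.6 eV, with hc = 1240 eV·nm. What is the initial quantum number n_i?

n_i = 5

The photon energy is ΔE = hc/λ = 1240 / 113 = 10.97 eV.
With Z = 6, ΔE = 489.6 × (1/n_f² − 1/n_i²), so 1/n_f² − 1/n_i² = 0.02241.
With n_f = 4: 1/n_i² = 1/16 − 0.02241 = 0.04009, so n_i ≈ 4.99.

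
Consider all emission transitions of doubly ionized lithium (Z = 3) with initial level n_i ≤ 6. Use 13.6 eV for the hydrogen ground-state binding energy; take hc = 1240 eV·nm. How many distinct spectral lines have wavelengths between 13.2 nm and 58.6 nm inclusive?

Enumerate all n_i → n_f pairs with 1 ≤ n_f < n_i ≤ 6 and compute λ = 1240 / [13.6·9·(1/n_f² − 1/n_i²)].
Lines falling in [13.2, 58.6] nm: 2→1 (13.51 nm), 6→2 (45.59 nm), 5→2 (48.24 nm), 4→2 (54.03 nm).

4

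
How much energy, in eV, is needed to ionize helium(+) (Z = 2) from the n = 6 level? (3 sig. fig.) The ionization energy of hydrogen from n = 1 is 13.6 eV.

E_n = −13.6 Z²/n² = −54.40/n² eV for Z = 2.
E_6 = −54.40/36 = −1.51 eV, so ionization (to E = 0) requires 1.51 eV.

1.51 eV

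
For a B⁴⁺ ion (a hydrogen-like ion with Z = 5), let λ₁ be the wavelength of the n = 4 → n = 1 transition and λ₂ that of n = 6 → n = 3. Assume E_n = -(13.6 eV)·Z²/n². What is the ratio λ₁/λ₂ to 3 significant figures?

0.0889

λ ∝ 1/ΔE ∝ 1/(1/n_f² − 1/n_i²), and the Z² and hc factors cancel in the ratio.
λ₁/λ₂ = (1/3² − 1/6²)/(1/1² − 1/4²) = 0.08333/0.9375 = 0.0889.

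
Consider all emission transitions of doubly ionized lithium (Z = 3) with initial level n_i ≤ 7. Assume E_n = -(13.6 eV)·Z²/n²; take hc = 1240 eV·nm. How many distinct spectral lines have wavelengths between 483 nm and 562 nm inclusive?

1

Enumerate all n_i → n_f pairs with 1 ≤ n_f < n_i ≤ 7 and compute λ = 1240 / [13.6·9·(1/n_f² − 1/n_i²)].
Lines falling in [483, 562] nm: 7→5 (517.1 nm).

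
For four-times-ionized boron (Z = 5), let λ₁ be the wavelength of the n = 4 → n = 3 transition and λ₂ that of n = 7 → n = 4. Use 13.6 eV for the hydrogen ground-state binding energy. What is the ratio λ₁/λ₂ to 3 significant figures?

0.866

λ ∝ 1/ΔE ∝ 1/(1/n_f² − 1/n_i²), and the Z² and hc factors cancel in the ratio.
λ₁/λ₂ = (1/4² − 1/7²)/(1/3² − 1/4²) = 0.04209/0.04861 = 0.866.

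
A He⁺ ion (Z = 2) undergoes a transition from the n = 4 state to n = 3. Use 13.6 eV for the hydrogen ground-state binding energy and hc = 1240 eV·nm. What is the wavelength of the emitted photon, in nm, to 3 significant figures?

469 nm

For Z = 2 the level energies scale as Z², so the effective Rydberg energy is 13.6 × 4 = 54.40 eV.
ΔE = 54.40 × (1/3² − 1/4²) = 54.40 × 0.04861 = 2.644 eV.
λ = hc/ΔE = 1240 / 2.644 = 469 nm.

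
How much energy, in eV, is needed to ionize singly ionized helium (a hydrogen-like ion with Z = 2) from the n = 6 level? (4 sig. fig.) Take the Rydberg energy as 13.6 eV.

E_n = −13.6 Z²/n² = −54.40/n² eV for Z = 2.
E_6 = −54.40/36 = −1.511 eV, so ionization (to E = 0) requires 1.511 eV.

1.511 eV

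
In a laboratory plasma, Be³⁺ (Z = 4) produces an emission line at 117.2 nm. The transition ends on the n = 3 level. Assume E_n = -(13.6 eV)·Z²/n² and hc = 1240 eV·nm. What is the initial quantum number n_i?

The photon energy is ΔE = hc/λ = 1240 / 117.2 = 10.58 eV.
With Z = 4, ΔE = 217.6 × (1/n_f² − 1/n_i²), so 1/n_f² − 1/n_i² = 0.04862.
With n_f = 3: 1/n_i² = 1/9 − 0.04862 = 0.06249, so n_i ≈ 4.00.

n_i = 4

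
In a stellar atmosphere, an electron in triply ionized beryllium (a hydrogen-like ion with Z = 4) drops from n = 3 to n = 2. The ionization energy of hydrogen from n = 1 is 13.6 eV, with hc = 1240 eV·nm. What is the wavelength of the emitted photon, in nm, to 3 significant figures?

For Z = 4 the level energies scale as Z², so the effective Rydberg energy is 13.6 × 16 = 217.6 eV.
ΔE = 217.6 × (1/2² − 1/3²) = 217.6 × 0.1389 = 30.22 eV.
λ = hc/ΔE = 1240 / 30.22 = 41.0 nm.

41.0 nm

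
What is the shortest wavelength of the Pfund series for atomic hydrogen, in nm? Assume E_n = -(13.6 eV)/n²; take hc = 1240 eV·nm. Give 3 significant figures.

The Pfund series has lower level n_f = 5; the series limit corresponds to n_i → ∞.
ΔE_max = 13.6 × 1 / 5² = 0.5440 eV.
λ_min = 1240 / 0.5440 = 2280 nm.

2280 nm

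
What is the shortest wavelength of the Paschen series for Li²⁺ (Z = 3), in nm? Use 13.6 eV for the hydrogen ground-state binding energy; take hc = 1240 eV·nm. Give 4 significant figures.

The Paschen series has lower level n_f = 3; the series limit corresponds to n_i → ∞.
ΔE_max = 13.6 × 9 / 3² = 13.60 eV.
λ_min = 1240 / 13.60 = 91.18 nm.

91.18 nm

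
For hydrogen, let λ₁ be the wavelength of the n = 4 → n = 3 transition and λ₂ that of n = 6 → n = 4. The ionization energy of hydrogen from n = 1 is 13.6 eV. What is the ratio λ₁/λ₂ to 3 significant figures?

0.714

λ ∝ 1/ΔE ∝ 1/(1/n_f² − 1/n_i²), and the Z² and hc factors cancel in the ratio.
λ₁/λ₂ = (1/4² − 1/6²)/(1/3² − 1/4²) = 0.03472/0.04861 = 0.714.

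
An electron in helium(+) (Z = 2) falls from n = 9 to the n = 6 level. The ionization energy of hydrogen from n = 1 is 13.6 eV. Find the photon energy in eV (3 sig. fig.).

The Bohr energies scale as Z², so for Z = 2: E_n = −54.40/n² eV.
E_9 = −54.40/81 = −0.6716 eV and E_6 = −54.40/36 = −1.511 eV.
The photon energy is |E_9 − E_6| = 0.840 eV.

0.840 eV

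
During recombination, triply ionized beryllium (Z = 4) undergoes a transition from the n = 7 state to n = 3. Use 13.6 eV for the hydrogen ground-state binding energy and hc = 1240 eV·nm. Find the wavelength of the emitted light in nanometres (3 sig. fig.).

For Z = 4 the level energies scale as Z², so the effective Rydberg energy is 13.6 × 16 = 217.6 eV.
ΔE = 217.6 × (1/3² − 1/7²) = 217.6 × 0.09070 = 19.74 eV.
λ = hc/ΔE = 1240 / 19.74 = 62.8 nm.

62.8 nm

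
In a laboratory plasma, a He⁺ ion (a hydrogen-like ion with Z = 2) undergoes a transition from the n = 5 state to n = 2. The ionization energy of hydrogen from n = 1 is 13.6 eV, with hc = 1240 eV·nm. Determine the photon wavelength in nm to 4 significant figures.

For Z = 2 the level energies scale as Z², so the effective Rydberg energy is 13.6 × 4 = 54.40 eV.
ΔE = 54.40 × (1/2² − 1/5²) = 54.40 × 0.2100 = 11.42 eV.
λ = hc/ΔE = 1240 / 11.42 = 108.5 nm.

108.5 nm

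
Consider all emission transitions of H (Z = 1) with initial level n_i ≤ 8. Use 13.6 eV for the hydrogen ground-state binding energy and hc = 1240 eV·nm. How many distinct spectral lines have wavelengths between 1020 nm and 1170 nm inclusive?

1

Enumerate all n_i → n_f pairs with 1 ≤ n_f < n_i ≤ 8 and compute λ = 1240 / [13.6·1·(1/n_f² − 1/n_i²)].
Lines falling in [1020, 1170] nm: 6→3 (1094 nm).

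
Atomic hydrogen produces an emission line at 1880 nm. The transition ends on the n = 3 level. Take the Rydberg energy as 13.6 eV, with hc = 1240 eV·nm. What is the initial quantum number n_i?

n_i = 4

The photon energy is ΔE = hc/λ = 1240 / 1880 = 0.6596 eV.
With Z = 1, ΔE = 13.60 × (1/n_f² − 1/n_i²), so 1/n_f² − 1/n_i² = 0.04850.
With n_f = 3: 1/n_i² = 1/9 − 0.04850 = 0.06261, so n_i ≈ 4.00.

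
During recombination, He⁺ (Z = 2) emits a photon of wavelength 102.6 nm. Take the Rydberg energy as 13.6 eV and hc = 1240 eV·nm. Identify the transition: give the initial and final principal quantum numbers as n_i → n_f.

The photon energy is ΔE = hc/λ = 1240 / 102.6 = 12.09 eV.
With Z = 2, ΔE = 54.40 × (1/n_f² − 1/n_i²), so 1/n_f² − 1/n_i² = 0.2222.
Trying n_f = 2 gives 1/n_i² = 0.02784, i.e. n_i ≈ 6; this pair matches.

n_i = 6, n_f = 2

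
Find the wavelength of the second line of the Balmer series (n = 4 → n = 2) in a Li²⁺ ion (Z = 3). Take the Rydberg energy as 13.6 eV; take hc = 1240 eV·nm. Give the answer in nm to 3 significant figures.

54.0 nm

The Balmer series terminates on n_f = 2; the second line has n_i = 2+2 = 4.
ΔE = 122.4 × (1/2² − 1/4²) = 22.95 eV.
λ = 1240 / 22.95 = 54.0 nm.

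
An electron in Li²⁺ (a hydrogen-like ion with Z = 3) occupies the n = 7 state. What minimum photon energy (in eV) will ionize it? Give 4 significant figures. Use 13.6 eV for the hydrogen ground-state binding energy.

E_n = −13.6 Z²/n² = −122.4/n² eV for Z = 3.
E_7 = −122.4/49 = −2.498 eV, so ionization (to E = 0) requires 2.498 eV.

2.498 eV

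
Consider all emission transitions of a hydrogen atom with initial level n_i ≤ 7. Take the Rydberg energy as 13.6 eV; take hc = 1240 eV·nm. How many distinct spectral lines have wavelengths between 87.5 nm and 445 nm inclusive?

Enumerate all n_i → n_f pairs with 1 ≤ n_f < n_i ≤ 7 and compute λ = 1240 / [13.6·1·(1/n_f² − 1/n_i²)].
Lines falling in [87.5, 445] nm: 7→1 (93.08 nm), 6→1 (93.78 nm), 5→1 (94.98 nm), 4→1 (97.25 nm), 3→1 (102.6 nm), 2→1 (121.6 nm), 7→2 (397.1 nm), 6→2 (410.3 nm), 5→2 (434.2 nm).

9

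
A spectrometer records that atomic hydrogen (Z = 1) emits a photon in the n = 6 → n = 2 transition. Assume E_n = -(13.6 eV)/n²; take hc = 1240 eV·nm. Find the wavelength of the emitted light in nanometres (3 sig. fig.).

ΔE = 13.60 × (1/2² − 1/6²) = 13.60 × 0.2222 = 3.022 eV.
λ = hc/ΔE = 1240 / 3.022 = 410 nm.
This line belongs to the Balmer series.

410 nm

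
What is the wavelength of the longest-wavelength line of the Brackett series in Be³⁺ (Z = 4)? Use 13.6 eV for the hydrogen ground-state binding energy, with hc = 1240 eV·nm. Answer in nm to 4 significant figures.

253.3 nm

The Brackett series terminates on n_f = 4; the first line has n_i = 4+1 = 5.
ΔE = 217.6 × (1/4² − 1/5²) = 4.896 eV.
λ = 1240 / 4.896 = 253.3 nm.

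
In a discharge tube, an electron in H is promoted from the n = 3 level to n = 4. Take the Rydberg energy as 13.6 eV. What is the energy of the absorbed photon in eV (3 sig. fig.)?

E_4 = −13.60/16 = −0.8500 eV and E_3 = −13.60/9 = −1.511 eV.
The photon energy is |E_4 − E_3| = 0.661 eV.

0.661 eV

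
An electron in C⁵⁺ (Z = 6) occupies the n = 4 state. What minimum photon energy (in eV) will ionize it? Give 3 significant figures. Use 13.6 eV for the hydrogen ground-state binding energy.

30.6 eV

E_n = −13.6 Z²/n² = −489.6/n² eV for Z = 6.
E_4 = −489.6/16 = −30.6 eV, so ionization (to E = 0) requires 30.6 eV.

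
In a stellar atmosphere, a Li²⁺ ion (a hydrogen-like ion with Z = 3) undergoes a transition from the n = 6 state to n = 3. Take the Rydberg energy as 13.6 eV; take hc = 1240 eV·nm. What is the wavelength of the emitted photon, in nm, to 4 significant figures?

For Z = 3 the level energies scale as Z², so the effective Rydberg energy is 13.6 × 9 = 122.4 eV.
ΔE = 122.4 × (1/3² − 1/6²) = 122.4 × 0.08333 = 10.20 eV.
λ = hc/ΔE = 1240 / 10.20 = 121.6 nm.

121.6 nm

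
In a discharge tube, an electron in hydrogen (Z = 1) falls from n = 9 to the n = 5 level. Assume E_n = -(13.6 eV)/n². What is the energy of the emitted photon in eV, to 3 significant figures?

0.376 eV

E_9 = −13.60/81 = −0.1679 eV and E_5 = −13.60/25 = −0.5440 eV.
The photon energy is |E_9 − E_5| = 0.376 eV.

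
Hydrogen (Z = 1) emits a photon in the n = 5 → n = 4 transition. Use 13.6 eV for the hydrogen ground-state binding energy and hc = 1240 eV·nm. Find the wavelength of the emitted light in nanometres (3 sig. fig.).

ΔE = 13.60 × (1/4² − 1/5²) = 13.60 × 0.02250 = 0.3060 eV.
λ = hc/ΔE = 1240 / 0.3060 = 4050 nm.
This line belongs to the Brackett series.

4050 nm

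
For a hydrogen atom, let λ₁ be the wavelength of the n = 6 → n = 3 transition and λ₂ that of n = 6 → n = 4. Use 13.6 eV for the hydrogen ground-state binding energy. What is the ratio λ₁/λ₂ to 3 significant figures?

0.417

λ ∝ 1/ΔE ∝ 1/(1/n_f² − 1/n_i²), and the Z² and hc factors cancel in the ratio.
λ₁/λ₂ = (1/4² − 1/6²)/(1/3² − 1/6²) = 0.03472/0.08333 = 0.417.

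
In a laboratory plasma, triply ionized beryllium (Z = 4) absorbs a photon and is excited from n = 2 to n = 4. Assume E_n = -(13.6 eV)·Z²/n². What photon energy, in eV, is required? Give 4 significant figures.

The Bohr energies scale as Z², so for Z = 4: E_n = −217.6/n² eV.
E_4 = −217.6/16 = −13.60 eV and E_2 = −217.6/4 = −54.40 eV.
The photon energy is |E_4 − E_2| = 40.80 eV.

40.80 eV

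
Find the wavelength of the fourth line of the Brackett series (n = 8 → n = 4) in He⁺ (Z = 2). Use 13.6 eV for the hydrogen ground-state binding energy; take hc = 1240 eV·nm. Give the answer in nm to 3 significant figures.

486 nm

The Brackett series terminates on n_f = 4; the fourth line has n_i = 4+4 = 8.
ΔE = 54.40 × (1/4² − 1/8²) = 2.550 eV.
λ = 1240 / 2.550 = 486 nm.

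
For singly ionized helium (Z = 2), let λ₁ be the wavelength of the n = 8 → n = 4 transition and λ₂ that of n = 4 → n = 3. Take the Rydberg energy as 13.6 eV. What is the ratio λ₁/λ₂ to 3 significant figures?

λ ∝ 1/ΔE ∝ 1/(1/n_f² − 1/n_i²), and the Z² and hc factors cancel in the ratio.
λ₁/λ₂ = (1/3² − 1/4²)/(1/4² − 1/8²) = 0.04861/0.04688 = 1.04.

1.04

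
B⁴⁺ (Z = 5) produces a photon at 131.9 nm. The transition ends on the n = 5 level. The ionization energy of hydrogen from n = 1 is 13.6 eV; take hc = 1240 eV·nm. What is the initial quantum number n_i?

n_i = 9

The photon energy is ΔE = hc/λ = 1240 / 131.9 = 9.401 eV.
With Z = 5, ΔE = 340.0 × (1/n_f² − 1/n_i²), so 1/n_f² − 1/n_i² = 0.02765.
With n_f = 5: 1/n_i² = 1/25 − 0.02765 = 0.01235, so n_i ≈ 9.00.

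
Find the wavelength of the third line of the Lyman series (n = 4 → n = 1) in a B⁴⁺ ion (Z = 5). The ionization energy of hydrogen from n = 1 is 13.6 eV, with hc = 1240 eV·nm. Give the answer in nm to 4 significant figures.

3.890 nm

The Lyman series terminates on n_f = 1; the third line has n_i = 1+3 = 4.
ΔE = 340.0 × (1/1² − 1/4²) = 318.8 eV.
λ = 1240 / 318.8 = 3.890 nm.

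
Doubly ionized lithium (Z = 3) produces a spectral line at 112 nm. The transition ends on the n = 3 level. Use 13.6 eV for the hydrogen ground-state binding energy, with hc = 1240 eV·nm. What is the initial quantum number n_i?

The photon energy is ΔE = hc/λ = 1240 / 112 = 11.07 eV.
With Z = 3, ΔE = 122.4 × (1/n_f² − 1/n_i²), so 1/n_f² − 1/n_i² = 0.09045.
With n_f = 3: 1/n_i² = 1/9 − 0.09045 = 0.02066, so n_i ≈ 6.96.

n_i = 7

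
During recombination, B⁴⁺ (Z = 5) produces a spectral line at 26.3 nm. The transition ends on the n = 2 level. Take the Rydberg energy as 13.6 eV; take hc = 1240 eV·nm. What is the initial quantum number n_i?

n_i = 3

The photon energy is ΔE = hc/λ = 1240 / 26.3 = 47.15 eV.
With Z = 5, ΔE = 340.0 × (1/n_f² − 1/n_i²), so 1/n_f² − 1/n_i² = 0.1387.
With n_f = 2: 1/n_i² = 1/4 − 0.1387 = 0.1113, so n_i ≈ 3.00.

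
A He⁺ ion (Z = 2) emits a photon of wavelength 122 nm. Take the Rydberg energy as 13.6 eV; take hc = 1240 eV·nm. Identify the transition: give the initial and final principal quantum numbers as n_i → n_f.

n_i = 4, n_f = 2

The photon energy is ΔE = hc/λ = 1240 / 122 = 10.16 eV.
With Z = 2, ΔE = 54.40 × (1/n_f² − 1/n_i²), so 1/n_f² − 1/n_i² = 0.1868.
Trying n_f = 2 gives 1/n_i² = 0.06316, i.e. n_i ≈ 4; this pair matches.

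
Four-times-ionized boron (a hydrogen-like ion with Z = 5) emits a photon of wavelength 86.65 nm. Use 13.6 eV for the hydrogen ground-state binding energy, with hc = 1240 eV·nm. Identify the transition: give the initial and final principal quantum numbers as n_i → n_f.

n_i = 7, n_f = 4

The photon energy is ΔE = hc/λ = 1240 / 86.65 = 14.31 eV.
With Z = 5, ΔE = 340.0 × (1/n_f² − 1/n_i²), so 1/n_f² − 1/n_i² = 0.04209.
Trying n_f = 4 gives 1/n_i² = 0.02041, i.e. n_i ≈ 7; this pair matches.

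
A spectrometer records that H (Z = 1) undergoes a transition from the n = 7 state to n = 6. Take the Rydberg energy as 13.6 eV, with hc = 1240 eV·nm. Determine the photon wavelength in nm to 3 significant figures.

12400 nm

ΔE = 13.60 × (1/6² − 1/7²) = 13.60 × 0.007370 = 0.1002 eV.
λ = hc/ΔE = 1240 / 0.1002 = 12400 nm.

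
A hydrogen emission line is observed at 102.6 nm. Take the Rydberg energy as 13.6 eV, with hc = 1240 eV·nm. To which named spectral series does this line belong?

Lyman

ΔE = 1240/102.6 = 12.09 eV.
This matches 13.6 × (1/1² − 1/3²), so n_f = 1: the Lyman series.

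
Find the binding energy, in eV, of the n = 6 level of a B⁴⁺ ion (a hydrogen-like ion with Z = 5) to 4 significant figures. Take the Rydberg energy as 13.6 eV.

9.444 eV

E_n = −13.6 Z²/n² = −340.0/n² eV for Z = 5.
E_6 = −340.0/36 = −9.444 eV, so ionization (to E = 0) requires 9.444 eV.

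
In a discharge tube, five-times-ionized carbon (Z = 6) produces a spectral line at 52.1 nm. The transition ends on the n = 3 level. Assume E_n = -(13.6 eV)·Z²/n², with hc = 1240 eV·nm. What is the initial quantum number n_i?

The photon energy is ΔE = hc/λ = 1240 / 52.1 = 23.80 eV.
With Z = 6, ΔE = 489.6 × (1/n_f² − 1/n_i²), so 1/n_f² − 1/n_i² = 0.04861.
With n_f = 3: 1/n_i² = 1/9 − 0.04861 = 0.06250, so n_i ≈ 4.00.

n_i = 4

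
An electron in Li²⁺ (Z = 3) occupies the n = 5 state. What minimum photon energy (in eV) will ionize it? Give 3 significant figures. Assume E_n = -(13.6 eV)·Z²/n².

E_n = −13.6 Z²/n² = −122.4/n² eV for Z = 3.
E_5 = −122.4/25 = −4.90 eV, so ionization (to E = 0) requires 4.90 eV.

4.90 eV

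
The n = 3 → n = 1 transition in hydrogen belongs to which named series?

Lyman

The series is set by the lower level: n_f = 1 is the Lyman series.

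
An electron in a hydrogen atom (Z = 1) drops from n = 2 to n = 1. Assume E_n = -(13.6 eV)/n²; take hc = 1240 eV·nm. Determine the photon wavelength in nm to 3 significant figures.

122 nm

ΔE = 13.60 × (1/1² − 1/2²) = 13.60 × 0.7500 = 10.20 eV.
λ = hc/ΔE = 1240 / 10.20 = 122 nm.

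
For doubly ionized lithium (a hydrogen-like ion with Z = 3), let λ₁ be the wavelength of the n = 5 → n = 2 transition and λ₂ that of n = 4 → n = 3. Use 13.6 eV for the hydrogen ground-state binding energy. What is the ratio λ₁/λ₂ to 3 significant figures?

0.231

λ ∝ 1/ΔE ∝ 1/(1/n_f² − 1/n_i²), and the Z² and hc factors cancel in the ratio.
λ₁/λ₂ = (1/3² − 1/4²)/(1/2² − 1/5²) = 0.04861/0.2100 = 0.231.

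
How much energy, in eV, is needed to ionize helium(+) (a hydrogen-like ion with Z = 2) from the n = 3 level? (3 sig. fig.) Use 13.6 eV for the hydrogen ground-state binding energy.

E_n = −13.6 Z²/n² = −54.40/n² eV for Z = 2.
E_3 = −54.40/9 = −6.04 eV, so ionization (to E = 0) requires 6.04 eV.

6.04 eV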